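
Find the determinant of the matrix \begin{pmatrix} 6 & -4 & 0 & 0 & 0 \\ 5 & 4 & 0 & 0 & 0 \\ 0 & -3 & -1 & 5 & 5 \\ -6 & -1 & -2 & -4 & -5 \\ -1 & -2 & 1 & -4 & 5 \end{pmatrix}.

The matrix is block lower-triangular with a 2×2 block and a 3×3 block on the diagonal, so its determinant equals the product of the determinants of the diagonal blocks.
det of the 2×2 block = 44
det of the 3×3 block = 125
det = (44)·(125) = 5500

The determinant is 5500.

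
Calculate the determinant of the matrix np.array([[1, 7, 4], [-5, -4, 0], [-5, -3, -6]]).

The determinant is -206.

Expand along column 3:
  + 4 · |-5 -4; -5 -3| = 4·(15 − 20) = -20
  + (-6) · |1 7; -5 -4| = (-6)·(-4 − (-35)) = -186
Sum: (-20) + (-186) = -206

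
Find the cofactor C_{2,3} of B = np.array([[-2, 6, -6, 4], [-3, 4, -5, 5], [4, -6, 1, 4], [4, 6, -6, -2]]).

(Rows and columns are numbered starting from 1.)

Delete row 2 and column 3; the remaining 3×3 submatrix is [-2 6 4; 4 -6 4; 4 6 -2].
Its determinant is 360.
The cofactor carries sign (−1)^(2+3) = −1, so C_{2,3} = −(360) = -360.

The cofactor is -360.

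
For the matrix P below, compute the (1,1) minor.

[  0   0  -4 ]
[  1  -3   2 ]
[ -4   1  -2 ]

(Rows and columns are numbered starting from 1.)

Delete row 1 and column 1; the remaining 2×2 submatrix is [-3 2; 1 -2].
Its determinant is (-3)·(-2) − 2·1 = 4.

4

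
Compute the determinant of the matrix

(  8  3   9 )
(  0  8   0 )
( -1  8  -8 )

-440

Expand along row 2:
  + 8 · |8 9; -1 -8| = 8·(-64 − (-9)) = -440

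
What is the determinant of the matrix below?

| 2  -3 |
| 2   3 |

12

det = 2·3 − (-3)·2 = 6 − (-6) = 12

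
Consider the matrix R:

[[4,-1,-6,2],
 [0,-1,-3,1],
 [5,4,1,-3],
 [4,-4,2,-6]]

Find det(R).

Expand along row 2 (it has 1 zero):
  + (-1) · M_22   where M_22 = det([4 -6 2; 5 1 -3; 4 2 -6]) = -96
  − (-3) · M_23   where M_23 = det([4 -1 2; 5 4 -3; 4 -4 -6]) = -234
  + (1) · M_24   where M_24 = det([4 -1 -6; 5 4 1; 4 -4 2]) = 270
det = (+1)·(-1)·(-96) + (-1)·(-3)·(-234) + (+1)·(1)·(270) = -336

-336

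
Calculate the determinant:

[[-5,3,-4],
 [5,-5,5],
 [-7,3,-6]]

The determinant is -10.

Expand along row 1:
  + (-5) · |-5 5; 3 -6| = (-5)·(30 − 15) = -75
  − 3 · |5 5; -7 -6| = −3·(-30 − (-35)) = -15
  + (-4) · |5 -5; -7 3| = (-4)·(15 − 35) = 80
Sum: (-75) + (-15) + (80) = -10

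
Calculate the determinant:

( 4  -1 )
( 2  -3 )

-10

det = 4·(-3) − (-1)·2 = -12 − (-2) = -10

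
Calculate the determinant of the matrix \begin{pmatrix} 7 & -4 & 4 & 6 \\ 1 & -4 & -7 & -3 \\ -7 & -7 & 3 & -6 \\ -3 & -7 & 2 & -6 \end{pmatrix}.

2031

Expand along row 1:
  + (7) · M_11   where M_11 = det([-4 -7 -3; -7 3 -6; -7 2 -6]) = 3
  − (-4) · M_12   where M_12 = det([1 -7 -3; -7 3 -6; -3 2 -6]) = 177
  + (4) · M_13   where M_13 = det([1 -4 -3; -7 -7 -6; -3 -7 -6]) = 12
  − (6) · M_14   where M_14 = det([1 -4 -7; -7 -7 3; -3 -7 2]) = -209
det = (+1)·(7)·(3) + (-1)·(-4)·(177) + (+1)·(4)·(12) + (-1)·(6)·(-209) = 2031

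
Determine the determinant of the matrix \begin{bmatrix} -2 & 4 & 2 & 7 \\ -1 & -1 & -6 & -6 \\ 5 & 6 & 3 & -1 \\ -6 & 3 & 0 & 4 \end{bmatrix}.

The determinant is 1051.

Expand along row 4 (it has 1 zero):
  − (-6) · M_41   where M_41 = det([4 2 7; -1 -6 -6; 6 3 -1]) = 253
  + (3) · M_42   where M_42 = det([-2 2 7; -1 -6 -6; 5 3 -1]) = 79
  + (4) · M_44   where M_44 = det([-2 4 2; -1 -1 -6; 5 6 3]) = -176
det = (-1)·(-6)·(253) + (+1)·(3)·(79) + (+1)·(4)·(-176) = 1051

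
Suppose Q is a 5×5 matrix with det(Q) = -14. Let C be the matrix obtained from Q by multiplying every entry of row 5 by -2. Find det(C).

28

Scaling one row by -2 multiplies the determinant by -2.
det(C) = (-2)·(-14) = 28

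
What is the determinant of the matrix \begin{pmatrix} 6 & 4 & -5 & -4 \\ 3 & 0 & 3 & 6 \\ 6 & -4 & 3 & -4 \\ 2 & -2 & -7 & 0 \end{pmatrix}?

The determinant is 3552.

Expand along row 2 (it has 1 zero):
  − (3) · M_21   where M_21 = det([4 -5 -4; -4 3 -4; -2 -7 0]) = -288
  − (3) · M_23   where M_23 = det([6 4 -4; 6 -4 -4; 2 -2 0]) = -64
  + (6) · M_24   where M_24 = det([6 4 -5; 6 -4 3; 2 -2 -7]) = 416
det = (-1)·(3)·(-288) + (-1)·(3)·(-64) + (+1)·(6)·(416) = 3552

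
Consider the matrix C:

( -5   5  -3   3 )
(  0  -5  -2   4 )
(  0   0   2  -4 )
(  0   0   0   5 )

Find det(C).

250

C is upper triangular, so det(C) is the product of the diagonal entries:
det = (-5) · (-5) · (2) · (5) = 250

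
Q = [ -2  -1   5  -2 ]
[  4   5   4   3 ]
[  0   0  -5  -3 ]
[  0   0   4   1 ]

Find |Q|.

det(Q) = -42

Q is block upper-triangular with a 2×2 block and a 2×2 block on the diagonal, so its determinant equals the product of the determinants of the diagonal blocks.
det of the 2×2 block = -6
det of the 2×2 block = 7
det = (-6)·(7) = -42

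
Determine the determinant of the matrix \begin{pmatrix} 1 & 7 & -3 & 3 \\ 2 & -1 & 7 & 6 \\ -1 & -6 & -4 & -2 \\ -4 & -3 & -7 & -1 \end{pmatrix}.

The determinant is 1052.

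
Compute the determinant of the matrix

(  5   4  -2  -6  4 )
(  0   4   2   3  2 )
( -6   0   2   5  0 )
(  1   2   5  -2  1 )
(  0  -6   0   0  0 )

Expand along row 5 (it has 4 zeros):
  − (-6) · M_52   where M_52 = det([5 -2 -6 4; 0 2 3 2; -6 2 5 0; 1 5 -2 1]) = 546
det = (-1)·(-6)·(546) = 3276

The determinant is 3276.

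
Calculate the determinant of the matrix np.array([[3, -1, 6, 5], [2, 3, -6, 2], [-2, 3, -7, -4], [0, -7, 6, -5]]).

Expand along row 4 (it has 1 zero):
  + (-7) · M_42   where M_42 = det([3 6 5; 2 -6 2; -2 -7 -4]) = 8
  − (6) · M_43   where M_43 = det([3 -1 5; 2 3 2; -2 3 -4]) = 2
  + (-5) · M_44   where M_44 = det([3 -1 6; 2 3 -6; -2 3 -7]) = 37
det = (+1)·(-7)·(8) + (-1)·(6)·(2) + (+1)·(-5)·(37) = -253

-253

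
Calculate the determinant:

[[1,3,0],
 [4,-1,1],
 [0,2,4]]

-54

Expand along column 1:
  + 1 · |-1 1; 2 4| = 1·(-4 − 2) = -6
  − 4 · |3 0; 2 4| = −4·(12 − 0) = -48
Sum: (-6) + (-48) = -54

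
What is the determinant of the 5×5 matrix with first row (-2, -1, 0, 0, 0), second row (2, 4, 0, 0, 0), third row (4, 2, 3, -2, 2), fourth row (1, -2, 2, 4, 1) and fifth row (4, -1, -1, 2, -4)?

The determinant is 312.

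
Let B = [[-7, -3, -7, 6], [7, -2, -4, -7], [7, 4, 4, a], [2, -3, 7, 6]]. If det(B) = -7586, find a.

Expanding along the row containing a, det(B) is linear in a: det(B) = (-472)·a + (-4282).
Set (-472)·a + (-4282) = -7586  ⇒  (-472)·a = -3304  ⇒  a = 7.

a = 7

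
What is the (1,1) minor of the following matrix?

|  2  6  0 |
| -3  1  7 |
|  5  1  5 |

-2

Delete row 1 and column 1; the remaining 2×2 submatrix is [1 7; 1 5].
Its determinant is 1·5 − 7·1 = -2.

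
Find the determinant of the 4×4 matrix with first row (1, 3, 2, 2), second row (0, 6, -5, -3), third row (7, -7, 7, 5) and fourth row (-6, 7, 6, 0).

900

Expand along row 2 (it has 1 zero):
  + (6) · M_22   where M_22 = det([1 2 2; 7 7 5; -6 6 0]) = 78
  − (-5) · M_23   where M_23 = det([1 3 2; 7 -7 5; -6 7 0]) = -111
  + (-3) · M_24   where M_24 = det([1 3 2; 7 -7 7; -6 7 6]) = -329
det = (+1)·(6)·(78) + (-1)·(-5)·(-111) + (+1)·(-3)·(-329) = 900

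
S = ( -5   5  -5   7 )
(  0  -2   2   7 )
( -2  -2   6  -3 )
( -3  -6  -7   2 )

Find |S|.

|S| = -3922

Expand along row 2 (it has 1 zero):
  + (-2) · M_22   where M_22 = det([-5 -5 7; -2 6 -3; -3 -7 2]) = 204
  − (2) · M_23   where M_23 = det([-5 5 7; -2 -2 -3; -3 -6 2]) = 217
  + (7) · M_24   where M_24 = det([-5 5 -5; -2 -2 6; -3 -6 -7]) = -440
det = (+1)·(-2)·(204) + (-1)·(2)·(217) + (+1)·(7)·(-440) = -3922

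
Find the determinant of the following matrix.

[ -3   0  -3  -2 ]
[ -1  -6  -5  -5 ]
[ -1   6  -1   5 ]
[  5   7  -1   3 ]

Expand along row 1 (it has 1 zero):
  + (-3) · M_11   where M_11 = det([-6 -5 -5; 6 -1 5; 7 -1 3]) = -102
  + (-3) · M_13   where M_13 = det([-1 -6 -5; -1 6 5; 5 7 3]) = 34
  − (-2) · M_14   where M_14 = det([-1 -6 -5; -1 6 -1; 5 7 -1]) = 220
det = (+1)·(-3)·(-102) + (+1)·(-3)·(34) + (-1)·(-2)·(220) = 644

644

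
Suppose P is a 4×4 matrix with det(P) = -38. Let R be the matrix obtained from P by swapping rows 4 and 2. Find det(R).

38

Swapping two rows multiplies the determinant by −1.
det(R) = (-1)·(-38) = 38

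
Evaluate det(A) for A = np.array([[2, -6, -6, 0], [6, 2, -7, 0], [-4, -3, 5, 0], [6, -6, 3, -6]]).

Expand along column 4 (it has 3 zeros):
  + (-6) · M_44   where M_44 = det([2 -6 -6; 6 2 -7; -4 -3 5]) = 50
det = (+1)·(-6)·(50) = -300

|A| = -300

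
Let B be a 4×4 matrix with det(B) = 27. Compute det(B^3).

The determinant is 19683.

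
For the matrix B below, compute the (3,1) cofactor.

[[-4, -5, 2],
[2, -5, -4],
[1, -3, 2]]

Delete row 3 and column 1; the remaining 2×2 submatrix is [-5 2; -5 -4].
Its determinant is (-5)·(-4) − 2·(-5) = 30.
The cofactor carries sign (−1)^(3+1) = +1, so C_{3,1} = +(30) = 30.

30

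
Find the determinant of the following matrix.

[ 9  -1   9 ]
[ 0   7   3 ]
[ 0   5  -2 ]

-261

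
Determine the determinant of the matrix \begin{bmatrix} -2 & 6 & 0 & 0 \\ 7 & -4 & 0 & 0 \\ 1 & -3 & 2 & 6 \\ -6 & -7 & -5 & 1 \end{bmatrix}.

The matrix is block lower-triangular with a 2×2 block and a 2×2 block on the diagonal, so its determinant equals the product of the determinants of the diagonal blocks.
det of the 2×2 block = -34
det of the 2×2 block = 32
det = (-34)·(32) = -1088

-1088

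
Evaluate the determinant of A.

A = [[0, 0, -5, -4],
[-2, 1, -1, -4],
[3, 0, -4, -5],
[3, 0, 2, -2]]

Expand along column 2 (it has 3 zeros):
  + (1) · M_22   where M_22 = det([0 -5 -4; 3 -4 -5; 3 2 -2]) = -27
det = (+1)·(1)·(-27) = -27

det(A) = -27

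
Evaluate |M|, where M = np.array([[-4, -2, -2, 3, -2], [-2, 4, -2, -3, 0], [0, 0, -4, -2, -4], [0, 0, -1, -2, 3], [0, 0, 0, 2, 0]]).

|M| = -640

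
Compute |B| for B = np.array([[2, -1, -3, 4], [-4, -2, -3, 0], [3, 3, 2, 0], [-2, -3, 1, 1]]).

Expand along column 4 (it has 2 zeros):
  − (4) · M_14   where M_14 = det([-4 -2 -3; 3 3 2; -2 -3 1]) = -13
  + (1) · M_44   where M_44 = det([2 -1 -3; -4 -2 -3; 3 3 2]) = 29
det = (-1)·(4)·(-13) + (+1)·(1)·(29) = 81

81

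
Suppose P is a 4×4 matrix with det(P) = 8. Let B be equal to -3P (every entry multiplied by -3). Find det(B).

For a 4×4 matrix, det(-3P) = (-3)^4·det(P) = 81·det(P).
det(B) = (81)·(8) = 648

648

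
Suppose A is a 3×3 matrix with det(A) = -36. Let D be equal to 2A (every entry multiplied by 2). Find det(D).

-288

For a 3×3 matrix, det(2A) = 2^3·det(A) = 8·det(A).
det(D) = (8)·(-36) = -288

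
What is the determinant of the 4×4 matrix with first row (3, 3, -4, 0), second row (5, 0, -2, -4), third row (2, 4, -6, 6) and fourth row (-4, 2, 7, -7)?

220

Expand along row 1 (it has 1 zero):
  + (3) · M_11   where M_11 = det([0 -2 -4; 4 -6 6; 2 7 -7]) = -240
  − (3) · M_12   where M_12 = det([5 -2 -4; 2 -6 6; -4 7 -7]) = 60
  + (-4) · M_13   where M_13 = det([5 0 -4; 2 4 6; -4 2 -7]) = -280
det = (+1)·(3)·(-240) + (-1)·(3)·(60) + (+1)·(-4)·(-280) = 220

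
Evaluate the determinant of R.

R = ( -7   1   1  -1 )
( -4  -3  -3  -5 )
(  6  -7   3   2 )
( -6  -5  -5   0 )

|R| = 2030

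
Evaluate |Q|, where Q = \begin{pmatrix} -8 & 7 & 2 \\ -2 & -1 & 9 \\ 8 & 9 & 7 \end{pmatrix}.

Expand along row 1:
  + (-8) · |-1 9; 9 7| = (-8)·(-7 − 81) = 704
  − 7 · |-2 9; 8 7| = −7·(-14 − 72) = 602
  + 2 · |-2 -1; 8 9| = 2·(-18 − (-8)) = -20
Sum: (704) + (602) + (-20) = 1286

1286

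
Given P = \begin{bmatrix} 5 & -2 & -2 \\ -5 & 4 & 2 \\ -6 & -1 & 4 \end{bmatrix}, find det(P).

16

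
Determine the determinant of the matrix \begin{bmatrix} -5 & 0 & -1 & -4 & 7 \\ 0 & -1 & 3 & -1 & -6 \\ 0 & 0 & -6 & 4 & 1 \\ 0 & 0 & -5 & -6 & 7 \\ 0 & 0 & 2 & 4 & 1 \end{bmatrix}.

1360

The matrix is block upper-triangular with a 2×2 block and a 3×3 block on the diagonal, so its determinant equals the product of the determinants of the diagonal blocks.
det of the 2×2 block = 5
det of the 3×3 block = 272
det = (5)·(272) = 1360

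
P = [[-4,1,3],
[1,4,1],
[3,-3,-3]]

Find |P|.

Expand along column 1:
  + (-4) · |4 1; -3 -3| = (-4)·(-12 − (-3)) = 36
  − 1 · |1 3; -3 -3| = −1·(-3 − (-9)) = -6
  + 3 · |1 3; 4 1| = 3·(1 − 12) = -33
Sum: (36) + (-6) + (-33) = -3

|P| = -3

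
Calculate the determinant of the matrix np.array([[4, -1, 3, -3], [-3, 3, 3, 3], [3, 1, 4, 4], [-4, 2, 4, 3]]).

Expand along row 1:
  + (4) · M_11   where M_11 = det([3 3 3; 1 4 4; 2 4 3]) = -9
  − (-1) · M_12   where M_12 = det([-3 3 3; 3 4 4; -4 4 3]) = 21
  + (3) · M_13   where M_13 = det([-3 3 3; 3 1 4; -4 2 3]) = -30
  − (-3) · M_14   where M_14 = det([-3 3 3; 3 1 4; -4 2 4]) = -42
det = (+1)·(4)·(-9) + (-1)·(-1)·(21) + (+1)·(3)·(-30) + (-1)·(-3)·(-42) = -231

-231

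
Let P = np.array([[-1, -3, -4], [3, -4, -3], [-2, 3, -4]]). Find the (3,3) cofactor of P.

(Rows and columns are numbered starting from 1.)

Delete row 3 and column 3; the remaining 2×2 submatrix is [-1 -3; 3 -4].
Its determinant is (-1)·(-4) − (-3)·3 = 13.
The cofactor carries sign (−1)^(3+3) = +1, so C_{3,3} = +(13) = 13.

The cofactor is 13.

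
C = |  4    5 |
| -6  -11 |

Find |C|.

det(C) = -14

det(C) = 4·(-11) − 5·(-6) = -44 − (-30) = -14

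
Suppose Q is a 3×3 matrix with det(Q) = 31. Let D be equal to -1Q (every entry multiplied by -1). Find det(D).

The determinant is -31.

For a 3×3 matrix, det(-1Q) = (-1)^3·det(Q) = -1·det(Q).
det(D) = (-1)·(31) = -31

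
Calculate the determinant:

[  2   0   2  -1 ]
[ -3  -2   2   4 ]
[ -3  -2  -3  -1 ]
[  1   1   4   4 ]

Expand along row 1 (it has 1 zero):
  + (2) · M_11   where M_11 = det([-2 2 4; -2 -3 -1; 1 4 4]) = 10
  + (2) · M_13   where M_13 = det([-3 -2 4; -3 -2 -1; 1 1 4]) = -5
  − (-1) · M_14   where M_14 = det([-3 -2 2; -3 -2 -3; 1 1 4]) = -5
det = (+1)·(2)·(10) + (+1)·(2)·(-5) + (-1)·(-1)·(-5) = 5

The determinant is 5.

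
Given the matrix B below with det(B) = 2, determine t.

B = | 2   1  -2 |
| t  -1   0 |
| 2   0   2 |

Expanding along the row containing t, det(B) is linear in t: det(B) = (-2)·t + (-8).
Set (-2)·t + (-8) = 2  ⇒  (-2)·t = 10  ⇒  t = -5.

-5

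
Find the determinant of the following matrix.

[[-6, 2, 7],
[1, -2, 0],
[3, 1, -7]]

The determinant is -21.

Expand along row 2:
  − 1 · |2 7; 1 -7| = −1·(-14 − 7) = 21
  + (-2) · |-6 7; 3 -7| = (-2)·(42 − 21) = -42
Sum: (21) + (-42) = -21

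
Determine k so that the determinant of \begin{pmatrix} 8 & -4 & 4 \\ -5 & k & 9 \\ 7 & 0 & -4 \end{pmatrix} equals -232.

Expanding along the column containing k, det(B) is linear in k: det(B) = (-60)·k + (-172).
Set (-60)·k + (-172) = -232  ⇒  (-60)·k = -60  ⇒  k = 1.

k = 1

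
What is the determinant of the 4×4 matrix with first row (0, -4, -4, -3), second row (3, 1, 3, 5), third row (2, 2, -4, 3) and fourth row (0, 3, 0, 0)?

Expand along row 4 (it has 3 zeros):
  + (3) · M_42   where M_42 = det([0 -4 -3; 3 3 5; 2 -4 3]) = 50
det = (+1)·(3)·(50) = 150

150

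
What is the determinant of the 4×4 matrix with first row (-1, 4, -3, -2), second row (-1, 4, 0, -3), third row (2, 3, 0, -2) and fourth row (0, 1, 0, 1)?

Expand along column 3 (it has 3 zeros):
  + (-3) · M_13   where M_13 = det([-1 4 -3; 2 3 -2; 0 1 1]) = -19
det = (+1)·(-3)·(-19) = 57

57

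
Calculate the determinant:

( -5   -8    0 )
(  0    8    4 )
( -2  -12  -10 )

The determinant is 224.

Expand along column 1:
  + (-5) · |8 4; -12 -10| = (-5)·(-80 − (-48)) = 160
  + (-2) · |-8 0; 8 4| = (-2)·(-32 − 0) = 64
Sum: (160) + (64) = 224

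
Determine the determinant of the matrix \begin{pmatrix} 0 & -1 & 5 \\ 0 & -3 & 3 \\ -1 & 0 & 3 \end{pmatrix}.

Expand along column 1:
  + (-1) · |-1 5; -3 3| = (-1)·(-3 − (-15)) = -12

-12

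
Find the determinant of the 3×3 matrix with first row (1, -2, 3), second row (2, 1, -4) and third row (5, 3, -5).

Expand along column 1:
  + 1 · |1 -4; 3 -5| = 1·(-5 − (-12)) = 7
  − 2 · |-2 3; 3 -5| = −2·(10 − 9) = -2
  + 5 · |-2 3; 1 -4| = 5·(8 − 3) = 25
Sum: (7) + (-2) + (25) = 30

The determinant is 30.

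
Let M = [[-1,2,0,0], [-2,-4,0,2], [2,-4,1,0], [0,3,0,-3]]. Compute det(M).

Expand along column 3 (it has 3 zeros):
  + (1) · M_33   where M_33 = det([-1 2 0; -2 -4 2; 0 3 -3]) = -18
det = (+1)·(1)·(-18) = -18

-18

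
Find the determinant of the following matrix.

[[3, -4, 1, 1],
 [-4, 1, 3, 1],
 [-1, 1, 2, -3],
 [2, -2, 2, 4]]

The determinant is -170.

Expand along row 1:
  + (3) · M_11   where M_11 = det([1 3 1; 1 2 -3; -2 2 4]) = 26
  − (-4) · M_12   where M_12 = det([-4 3 1; -1 2 -3; 2 2 4]) = -68
  + (1) · M_13   where M_13 = det([-4 1 1; -1 1 -3; 2 -2 4]) = 6
  − (1) · M_14   where M_14 = det([-4 1 3; -1 1 2; 2 -2 2]) = -18
det = (+1)·(3)·(26) + (-1)·(-4)·(-68) + (+1)·(1)·(6) + (-1)·(1)·(-18) = -170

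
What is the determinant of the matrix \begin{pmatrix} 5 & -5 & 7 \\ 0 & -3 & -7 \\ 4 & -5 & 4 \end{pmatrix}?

The determinant is -11.

Expand along row 2:
  + (-3) · |5 7; 4 4| = (-3)·(20 − 28) = 24
  − (-7) · |5 -5; 4 -5| = −(-7)·(-25 − (-20)) = -35
Sum: (24) + (-35) = -11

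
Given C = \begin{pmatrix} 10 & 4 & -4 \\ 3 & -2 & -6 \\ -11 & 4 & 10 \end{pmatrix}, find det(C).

Expand along row 1:
  + 10 · |-2 -6; 4 10| = 10·(-20 − (-24)) = 40
  − 4 · |3 -6; -11 10| = −4·(30 − 66) = 144
  + (-4) · |3 -2; -11 4| = (-4)·(12 − 22) = 40
Sum: (40) + (144) + (40) = 224

det(C) = 224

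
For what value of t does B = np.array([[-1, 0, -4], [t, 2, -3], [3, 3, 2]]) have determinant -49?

5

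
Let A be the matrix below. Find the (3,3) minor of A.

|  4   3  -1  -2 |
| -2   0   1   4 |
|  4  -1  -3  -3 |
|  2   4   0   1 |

Delete row 3 and column 3; the remaining 3×3 submatrix is [4 3 -2; -2 0 4; 2 4 1].
Its determinant is -18.

-18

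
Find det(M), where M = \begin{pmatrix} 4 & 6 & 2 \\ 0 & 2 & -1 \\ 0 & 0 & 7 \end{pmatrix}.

The determinant is 56.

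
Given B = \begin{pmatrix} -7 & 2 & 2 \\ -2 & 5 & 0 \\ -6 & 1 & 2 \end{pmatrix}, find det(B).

Expand along column 3:
  + 2 · |-2 5; -6 1| = 2·(-2 − (-30)) = 56
  + 2 · |-7 2; -2 5| = 2·(-35 − (-4)) = -62
Sum: (56) + (-62) = -6

The determinant is -6.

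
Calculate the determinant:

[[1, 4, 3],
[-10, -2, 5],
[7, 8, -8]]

-402

Expand along column 1:
  + 1 · |-2 5; 8 -8| = 1·(16 − 40) = -24
  − (-10) · |4 3; 8 -8| = −(-10)·(-32 − 24) = -560
  + 7 · |4 3; -2 5| = 7·(20 − (-6)) = 182
Sum: (-24) + (-560) + (182) = -402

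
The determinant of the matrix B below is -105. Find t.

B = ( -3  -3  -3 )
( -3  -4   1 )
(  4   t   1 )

-4

Expanding along the column containing t, det(B) is linear in t: det(B) = (12)·t + (-57).
Set (12)·t + (-57) = -105  ⇒  (12)·t = -48  ⇒  t = -4.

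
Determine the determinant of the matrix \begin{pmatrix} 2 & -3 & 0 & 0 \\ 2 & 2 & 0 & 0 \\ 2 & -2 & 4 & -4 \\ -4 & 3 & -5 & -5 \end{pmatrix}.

The matrix is block lower-triangular with a 2×2 block and a 2×2 block on the diagonal, so its determinant equals the product of the determinants of the diagonal blocks.
det of the 2×2 block = 10
det of the 2×2 block = -40
det = (10)·(-40) = -400

-400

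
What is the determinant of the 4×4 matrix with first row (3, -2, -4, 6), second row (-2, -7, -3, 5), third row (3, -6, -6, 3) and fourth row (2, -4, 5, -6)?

Expand along row 1:
  + (3) · M_11   where M_11 = det([-7 -3 5; -6 -6 3; -4 5 -6]) = -273
  − (-2) · M_12   where M_12 = det([-2 -3 5; 3 -6 3; 2 5 -6]) = 21
  + (-4) · M_13   where M_13 = det([-2 -7 5; 3 -6 3; 2 -4 -6]) = -264
  − (6) · M_14   where M_14 = det([-2 -7 -3; 3 -6 -6; 2 -4 5]) = 297
det = (+1)·(3)·(-273) + (-1)·(-2)·(21) + (+1)·(-4)·(-264) + (-1)·(6)·(297) = -1503

-1503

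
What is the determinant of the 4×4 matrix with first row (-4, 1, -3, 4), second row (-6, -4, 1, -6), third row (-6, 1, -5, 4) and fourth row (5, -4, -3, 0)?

-432

Expand along row 4 (it has 1 zero):
  − (5) · M_41   where M_41 = det([1 -3 4; -4 1 -6; 1 -5 4]) = 20
  + (-4) · M_42   where M_42 = det([-4 -3 4; -6 1 -6; -6 -5 4]) = 68
  − (-3) · M_43   where M_43 = det([-4 1 4; -6 -4 -6; -6 1 4]) = -20
det = (-1)·(5)·(20) + (+1)·(-4)·(68) + (-1)·(-3)·(-20) = -432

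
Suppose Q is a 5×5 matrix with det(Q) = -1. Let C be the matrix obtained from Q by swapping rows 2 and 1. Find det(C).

det(C) = 1

Swapping two rows multiplies the determinant by −1.
det(C) = (-1)·(-1) = 1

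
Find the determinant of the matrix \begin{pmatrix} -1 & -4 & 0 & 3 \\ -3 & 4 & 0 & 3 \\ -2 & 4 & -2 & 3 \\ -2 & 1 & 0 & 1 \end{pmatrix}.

-52

Expand along column 3 (it has 3 zeros):
  + (-2) · M_33   where M_33 = det([-1 -4 3; -3 4 3; -2 1 1]) = 26
det = (+1)·(-2)·(26) = -52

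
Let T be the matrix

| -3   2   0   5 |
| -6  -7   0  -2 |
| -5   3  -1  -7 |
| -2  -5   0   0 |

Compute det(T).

-118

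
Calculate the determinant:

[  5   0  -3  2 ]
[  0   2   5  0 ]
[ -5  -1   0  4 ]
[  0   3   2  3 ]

Expand along row 2 (it has 2 zeros):
  + (2) · M_22   where M_22 = det([5 -3 2; -5 0 4; 0 2 3]) = -105
  − (5) · M_23   where M_23 = det([5 0 2; -5 -1 4; 0 3 3]) = -105
det = (+1)·(2)·(-105) + (-1)·(5)·(-105) = 315

The determinant is 315.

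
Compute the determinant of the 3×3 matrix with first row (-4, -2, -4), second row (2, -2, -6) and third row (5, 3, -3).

The determinant is -112.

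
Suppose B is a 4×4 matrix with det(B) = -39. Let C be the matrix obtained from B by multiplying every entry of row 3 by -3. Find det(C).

Scaling one row by -3 multiplies the determinant by -3.
det(C) = (-3)·(-39) = 117

The determinant is 117.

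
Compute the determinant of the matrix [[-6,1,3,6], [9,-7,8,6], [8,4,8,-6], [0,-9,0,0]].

-8370

Expand along row 4 (it has 3 zeros):
  + (-9) · M_42   where M_42 = det([-6 3 6; 9 8 6; 8 8 -6]) = 930
det = (+1)·(-9)·(930) = -8370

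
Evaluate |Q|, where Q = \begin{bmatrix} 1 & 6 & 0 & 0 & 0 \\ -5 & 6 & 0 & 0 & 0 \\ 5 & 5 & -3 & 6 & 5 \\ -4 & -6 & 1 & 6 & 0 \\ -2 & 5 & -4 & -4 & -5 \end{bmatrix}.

Q is block lower-triangular with a 2×2 block and a 3×3 block on the diagonal, so its determinant equals the product of the determinants of the diagonal blocks.
det of the 2×2 block = 36
det of the 3×3 block = 220
det = (36)·(220) = 7920

det(Q) = 7920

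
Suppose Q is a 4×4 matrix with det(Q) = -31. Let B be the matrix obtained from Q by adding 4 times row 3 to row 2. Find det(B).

The determinant is -31.

Adding a multiple of one row to another leaves the determinant unchanged.
det(B) = (1)·(-31) = -31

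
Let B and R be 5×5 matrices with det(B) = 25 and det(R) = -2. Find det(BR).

-50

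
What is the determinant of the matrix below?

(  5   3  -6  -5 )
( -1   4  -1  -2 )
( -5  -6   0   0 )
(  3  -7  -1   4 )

-473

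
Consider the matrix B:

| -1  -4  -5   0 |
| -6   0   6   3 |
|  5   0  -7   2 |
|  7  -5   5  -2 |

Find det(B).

Expand along column 2 (it has 2 zeros):
  − (-4) · M_12   where M_12 = det([-6 6 3; 5 -7 2; 7 5 -2]) = 342
  + (-5) · M_42   where M_42 = det([-1 -5 0; -6 6 3; 5 -7 2]) = -168
det = (-1)·(-4)·(342) + (+1)·(-5)·(-168) = 2208

|B| = 2208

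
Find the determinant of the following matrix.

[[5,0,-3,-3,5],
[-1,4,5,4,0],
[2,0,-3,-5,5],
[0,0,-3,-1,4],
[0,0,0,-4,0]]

144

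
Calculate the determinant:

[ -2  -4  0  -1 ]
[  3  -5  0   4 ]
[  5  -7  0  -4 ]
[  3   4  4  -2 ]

The determinant is 912.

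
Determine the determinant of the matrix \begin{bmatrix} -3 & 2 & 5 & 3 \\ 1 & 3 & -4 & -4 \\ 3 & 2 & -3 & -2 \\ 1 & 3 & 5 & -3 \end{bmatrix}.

Expand along row 1:
  + (-3) · M_11   where M_11 = det([3 -4 -4; 2 -3 -2; 3 5 -3]) = -19
  − (2) · M_12   where M_12 = det([1 -4 -4; 3 -3 -2; 1 5 -3]) = -81
  + (5) · M_13   where M_13 = det([1 3 -4; 3 2 -2; 1 3 -3]) = -7
  − (3) · M_14   where M_14 = det([1 3 -4; 3 2 -3; 1 3 5]) = -63
det = (+1)·(-3)·(-19) + (-1)·(2)·(-81) + (+1)·(5)·(-7) + (-1)·(3)·(-63) = 373

373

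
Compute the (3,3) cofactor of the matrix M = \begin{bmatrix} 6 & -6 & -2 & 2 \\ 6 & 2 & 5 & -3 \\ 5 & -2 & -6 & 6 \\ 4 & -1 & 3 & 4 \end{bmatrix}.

Delete row 3 and column 3; the remaining 3×3 submatrix is [6 -6 2; 6 2 -3; 4 -1 4].
Its determinant is 218.
The cofactor carries sign (−1)^(3+3) = +1, so C_{3,3} = +(218) = 218.

218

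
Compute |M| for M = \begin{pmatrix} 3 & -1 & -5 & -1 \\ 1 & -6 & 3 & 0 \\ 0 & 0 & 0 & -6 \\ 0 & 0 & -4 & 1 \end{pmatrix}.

|M| = 408

M is block upper-triangular with a 2×2 block and a 2×2 block on the diagonal, so its determinant equals the product of the determinants of the diagonal blocks.
det of the 2×2 block = -17
det of the 2×2 block = -24
det = (-17)·(-24) = 408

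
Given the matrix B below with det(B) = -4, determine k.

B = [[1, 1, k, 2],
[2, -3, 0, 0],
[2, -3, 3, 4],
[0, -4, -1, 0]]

Expanding along the row containing k, det(B) is linear in k: det(B) = (32)·k + (-68).
Set (32)·k + (-68) = -4  ⇒  (32)·k = 64  ⇒  k = 2.

2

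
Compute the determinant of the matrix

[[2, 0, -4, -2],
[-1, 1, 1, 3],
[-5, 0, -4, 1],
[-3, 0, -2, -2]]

The determinant is 76.

Expand along column 2 (it has 3 zeros):
  + (1) · M_22   where M_22 = det([2 -4 -2; -5 -4 1; -3 -2 -2]) = 76
det = (+1)·(1)·(76) = 76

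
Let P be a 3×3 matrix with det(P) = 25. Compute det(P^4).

390625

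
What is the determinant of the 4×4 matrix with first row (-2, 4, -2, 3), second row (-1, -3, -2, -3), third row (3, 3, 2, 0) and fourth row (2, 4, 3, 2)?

Expand along row 3 (it has 1 zero):
  + (3) · M_31   where M_31 = det([4 -2 3; -3 -2 -3; 4 3 2]) = 29
  − (3) · M_32   where M_32 = det([-2 -2 3; -1 -2 -3; 2 3 2]) = 1
  + (2) · M_33   where M_33 = det([-2 4 3; -1 -3 -3; 2 4 2]) = -22
det = (+1)·(3)·(29) + (-1)·(3)·(1) + (+1)·(2)·(-22) = 40

40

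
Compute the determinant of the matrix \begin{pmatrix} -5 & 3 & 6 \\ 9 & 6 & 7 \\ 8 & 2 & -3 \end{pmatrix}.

Expand along row 1:
  + (-5) · |6 7; 2 -3| = (-5)·(-18 − 14) = 160
  − 3 · |9 7; 8 -3| = −3·(-27 − 56) = 249
  + 6 · |9 6; 8 2| = 6·(18 − 48) = -180
Sum: (160) + (249) + (-180) = 229

229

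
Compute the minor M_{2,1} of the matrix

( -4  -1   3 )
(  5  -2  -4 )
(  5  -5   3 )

Delete row 2 and column 1; the remaining 2×2 submatrix is [-1 3; -5 3].
Its determinant is (-1)·3 − 3·(-5) = 12.

12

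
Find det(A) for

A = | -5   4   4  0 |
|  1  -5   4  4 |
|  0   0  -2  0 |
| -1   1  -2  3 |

Expand along row 3 (it has 3 zeros):
  + (-2) · M_33   where M_33 = det([-5 4 0; 1 -5 4; -1 1 3]) = 67
det = (+1)·(-2)·(67) = -134

-134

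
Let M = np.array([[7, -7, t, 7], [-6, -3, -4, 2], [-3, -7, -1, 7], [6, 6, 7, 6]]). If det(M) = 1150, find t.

Expanding along the column containing t, det(M) is linear in t: det(M) = (372)·t + (-2198).
Set (372)·t + (-2198) = 1150  ⇒  (372)·t = 3348  ⇒  t = 9.

9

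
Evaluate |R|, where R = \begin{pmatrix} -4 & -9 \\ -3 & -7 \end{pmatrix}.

det(R) = (-4)·(-7) − (-9)·(-3) = 28 − 27 = 1

1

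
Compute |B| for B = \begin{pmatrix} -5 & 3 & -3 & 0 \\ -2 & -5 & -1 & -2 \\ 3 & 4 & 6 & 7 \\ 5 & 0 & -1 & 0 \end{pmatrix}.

Expand along row 4 (it has 2 zeros):
  − (5) · M_41   where M_41 = det([3 -3 0; -5 -1 -2; 4 6 7]) = -66
  − (-1) · M_43   where M_43 = det([-5 3 0; -2 -5 -2; 3 4 7]) = 159
det = (-1)·(5)·(-66) + (-1)·(-1)·(159) = 489

det(B) = 489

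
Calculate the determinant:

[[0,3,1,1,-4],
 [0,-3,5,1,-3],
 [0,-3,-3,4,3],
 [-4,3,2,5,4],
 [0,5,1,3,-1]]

2368

Expand along column 1 (it has 4 zeros):
  − (-4) · M_41   where M_41 = det([3 1 1 -4; -3 5 1 -3; -3 -3 4 3; 5 1 3 -1]) = 592
det = (-1)·(-4)·(592) = 2368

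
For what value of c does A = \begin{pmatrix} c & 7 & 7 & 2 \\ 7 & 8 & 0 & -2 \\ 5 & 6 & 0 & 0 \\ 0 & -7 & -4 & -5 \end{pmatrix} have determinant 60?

Expanding along the column containing c, det(A) is linear in c: det(A) = (48)·c + (156).
Set (48)·c + (156) = 60  ⇒  (48)·c = -96  ⇒  c = -2.

c = -2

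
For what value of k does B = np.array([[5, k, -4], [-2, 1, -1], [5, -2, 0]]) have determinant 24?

k = -6

Expanding along the column containing k, det(B) is linear in k: det(B) = (-5)·k + (-6).
Set (-5)·k + (-6) = 24  ⇒  (-5)·k = 30  ⇒  k = -6.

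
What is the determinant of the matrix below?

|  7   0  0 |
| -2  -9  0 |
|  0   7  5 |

The matrix is lower triangular, so the determinant is the product of the diagonal entries:
det = (7) · (-9) · (5) = -315

-315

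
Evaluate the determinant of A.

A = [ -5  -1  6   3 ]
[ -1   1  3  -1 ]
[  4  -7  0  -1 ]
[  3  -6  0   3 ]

|A| = -333

Expand along column 3 (it has 2 zeros):
  + (6) · M_13   where M_13 = det([-1 1 -1; 4 -7 -1; 3 -6 3]) = 15
  − (3) · M_23   where M_23 = det([-5 -1 3; 4 -7 -1; 3 -6 3]) = 141
det = (+1)·(6)·(15) + (-1)·(3)·(141) = -333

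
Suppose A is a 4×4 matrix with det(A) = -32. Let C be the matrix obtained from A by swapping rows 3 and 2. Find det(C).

32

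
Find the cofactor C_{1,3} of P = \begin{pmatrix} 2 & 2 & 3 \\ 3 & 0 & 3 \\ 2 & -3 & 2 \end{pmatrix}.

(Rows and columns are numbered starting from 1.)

Delete row 1 and column 3; the remaining 2×2 submatrix is [3 0; 2 -3].
Its determinant is 3·(-3) − 0·2 = -9.
The cofactor carries sign (−1)^(1+3) = +1, so C_{1,3} = +(-9) = -9.

-9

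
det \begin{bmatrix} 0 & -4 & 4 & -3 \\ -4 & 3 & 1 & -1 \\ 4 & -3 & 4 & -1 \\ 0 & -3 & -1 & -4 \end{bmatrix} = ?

Expand along column 1 (it has 2 zeros):
  − (-4) · M_21   where M_21 = det([-4 4 -3; -3 4 -1; -3 -1 -4]) = -13
  + (4) · M_31   where M_31 = det([-4 4 -3; 3 1 -1; -3 -1 -4]) = 80
det = (-1)·(-4)·(-13) + (+1)·(4)·(80) = 268

268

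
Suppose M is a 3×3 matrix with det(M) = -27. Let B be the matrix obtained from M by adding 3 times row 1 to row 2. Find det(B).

Adding a multiple of one row to another leaves the determinant unchanged.
det(B) = (1)·(-27) = -27

The determinant is -27.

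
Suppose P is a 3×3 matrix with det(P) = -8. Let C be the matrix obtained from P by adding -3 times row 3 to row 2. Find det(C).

Adding a multiple of one row to another leaves the determinant unchanged.
det(C) = (1)·(-8) = -8

The determinant is -8.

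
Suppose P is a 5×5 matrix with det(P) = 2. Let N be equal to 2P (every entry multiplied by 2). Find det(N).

64

For a 5×5 matrix, det(2P) = 2^5·det(P) = 32·det(P).
det(N) = (32)·(2) = 64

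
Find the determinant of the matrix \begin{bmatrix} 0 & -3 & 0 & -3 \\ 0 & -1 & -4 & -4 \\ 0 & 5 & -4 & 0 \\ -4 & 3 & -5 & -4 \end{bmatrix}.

-96

Expand along column 1 (it has 3 zeros):
  − (-4) · M_41   where M_41 = det([-3 0 -3; -1 -4 -4; 5 -4 0]) = -24
det = (-1)·(-4)·(-24) = -96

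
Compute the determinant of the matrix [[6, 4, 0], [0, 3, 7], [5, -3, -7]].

The determinant is 140.

Expand along row 1:
  + 6 · |3 7; -3 -7| = 6·(-21 − (-21)) = 0
  − 4 · |0 7; 5 -7| = −4·(0 − 35) = 140
Sum: (0) + (140) = 140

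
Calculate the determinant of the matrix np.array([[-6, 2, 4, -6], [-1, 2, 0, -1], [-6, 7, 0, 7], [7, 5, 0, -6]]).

728

Expand along column 3 (it has 3 zeros):
  + (4) · M_13   where M_13 = det([-1 2 -1; -6 7 7; 7 5 -6]) = 182
det = (+1)·(4)·(182) = 728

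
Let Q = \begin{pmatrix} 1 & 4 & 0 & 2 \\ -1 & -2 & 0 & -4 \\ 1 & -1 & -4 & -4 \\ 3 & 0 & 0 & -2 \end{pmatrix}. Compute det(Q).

Expand along column 3 (it has 3 zeros):
  + (-4) · M_33   where M_33 = det([1 4 2; -1 -2 -4; 3 0 -2]) = -40
det = (+1)·(-4)·(-40) = 160

The determinant is 160.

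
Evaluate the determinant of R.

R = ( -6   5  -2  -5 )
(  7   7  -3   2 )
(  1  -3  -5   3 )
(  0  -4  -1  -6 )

Expand along row 4 (it has 1 zero):
  + (-4) · M_42   where M_42 = det([-6 -2 -5; 7 -3 2; 1 -5 3]) = 192
  − (-1) · M_43   where M_43 = det([-6 5 -5; 7 7 2; 1 -3 3]) = -117
  + (-6) · M_44   where M_44 = det([-6 5 -2; 7 7 -3; 1 -3 -5]) = 480
det = (+1)·(-4)·(192) + (-1)·(-1)·(-117) + (+1)·(-6)·(480) = -3765

-3765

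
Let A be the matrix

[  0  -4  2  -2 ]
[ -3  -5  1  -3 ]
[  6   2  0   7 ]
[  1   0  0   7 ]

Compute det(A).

134

Expand along row 4 (it has 2 zeros):
  − (1) · M_41   where M_41 = det([-4 2 -2; -5 1 -3; 2 0 7]) = 34
  + (7) · M_44   where M_44 = det([0 -4 2; -3 -5 1; 6 2 0]) = 24
det = (-1)·(1)·(34) + (+1)·(7)·(24) = 134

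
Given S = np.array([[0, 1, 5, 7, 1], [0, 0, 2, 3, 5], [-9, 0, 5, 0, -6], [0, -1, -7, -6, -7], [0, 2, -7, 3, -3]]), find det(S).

Expand along column 1 (it has 4 zeros):
  + (-9) · M_31   where M_31 = det([1 5 7 1; 0 2 3 5; -1 -7 -6 -7; 2 -7 3 -3]) = 329
det = (+1)·(-9)·(329) = -2961

|S| = -2961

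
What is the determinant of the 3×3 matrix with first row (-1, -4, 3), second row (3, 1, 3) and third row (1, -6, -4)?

The determinant is -131.

Expand along row 1:
  + (-1) · |1 3; -6 -4| = (-1)·(-4 − (-18)) = -14
  − (-4) · |3 3; 1 -4| = −(-4)·(-12 − 3) = -60
  + 3 · |3 1; 1 -6| = 3·(-18 − 1) = -57
Sum: (-14) + (-60) + (-57) = -131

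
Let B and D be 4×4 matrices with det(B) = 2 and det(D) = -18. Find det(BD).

det(BD) = det(B)·det(D) = (2)·(-18) = -36

The determinant is -36.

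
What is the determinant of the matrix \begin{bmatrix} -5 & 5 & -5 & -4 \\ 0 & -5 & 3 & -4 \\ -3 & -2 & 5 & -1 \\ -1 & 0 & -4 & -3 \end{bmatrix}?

311

Expand along row 2 (it has 1 zero):
  + (-5) · M_22   where M_22 = det([-5 -5 -4; -3 5 -1; -1 -4 -3]) = 67
  − (3) · M_23   where M_23 = det([-5 5 -4; -3 -2 -1; -1 0 -3]) = -62
  + (-4) · M_24   where M_24 = det([-5 5 -5; -3 -2 5; -1 0 -4]) = -115
det = (+1)·(-5)·(67) + (-1)·(3)·(-62) + (+1)·(-4)·(-115) = 311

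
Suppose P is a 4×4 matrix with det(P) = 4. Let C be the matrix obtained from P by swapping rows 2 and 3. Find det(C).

det(C) = -4

Swapping two rows multiplies the determinant by −1.
det(C) = (-1)·(4) = -4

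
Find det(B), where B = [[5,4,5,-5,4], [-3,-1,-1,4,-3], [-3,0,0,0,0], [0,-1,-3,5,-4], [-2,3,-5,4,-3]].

Expand along row 3 (it has 4 zeros):
  + (-3) · M_31   where M_31 = det([4 5 -5 4; -1 -1 4 -3; -1 -3 5 -4; 3 -5 4 -3]) = 20
det = (+1)·(-3)·(20) = -60

|B| = -60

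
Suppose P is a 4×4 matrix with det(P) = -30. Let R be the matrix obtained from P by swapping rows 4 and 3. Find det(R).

Swapping two rows multiplies the determinant by −1.
det(R) = (-1)·(-30) = 30

The determinant is 30.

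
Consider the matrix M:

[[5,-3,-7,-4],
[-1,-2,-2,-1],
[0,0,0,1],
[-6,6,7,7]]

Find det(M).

|M| = -59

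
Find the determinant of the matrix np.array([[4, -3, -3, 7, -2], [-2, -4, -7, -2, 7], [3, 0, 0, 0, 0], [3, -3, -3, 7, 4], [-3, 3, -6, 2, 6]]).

-6966

Expand along row 3 (it has 4 zeros):
  + (3) · M_31   where M_31 = det([-3 -3 7 -2; -4 -7 -2 7; -3 -3 7 4; 3 -6 2 6]) = -2322
det = (+1)·(3)·(-2322) = -6966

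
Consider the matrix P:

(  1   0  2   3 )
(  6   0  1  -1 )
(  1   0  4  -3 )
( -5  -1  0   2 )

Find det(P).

-104

Expand along column 2 (it has 3 zeros):
  + (-1) · M_42   where M_42 = det([1 2 3; 6 1 -1; 1 4 -3]) = 104
det = (+1)·(-1)·(104) = -104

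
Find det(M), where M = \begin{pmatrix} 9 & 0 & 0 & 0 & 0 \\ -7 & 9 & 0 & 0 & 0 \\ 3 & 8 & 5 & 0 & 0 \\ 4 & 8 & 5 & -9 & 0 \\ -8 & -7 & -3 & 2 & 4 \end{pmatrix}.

-14580

M is lower triangular, so det(M) is the product of the diagonal entries:
det = (9) · (9) · (5) · (-9) · (4) = -14580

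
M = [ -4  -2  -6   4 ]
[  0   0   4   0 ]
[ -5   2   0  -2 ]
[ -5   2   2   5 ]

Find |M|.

|M| = 504

Expand along row 2 (it has 3 zeros):
  − (4) · M_23   where M_23 = det([-4 -2 4; -5 2 -2; -5 2 5]) = -126
det = (-1)·(4)·(-126) = 504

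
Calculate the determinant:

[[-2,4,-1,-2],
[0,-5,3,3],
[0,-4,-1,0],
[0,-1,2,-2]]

The determinant is 122.

Expand along column 1 (it has 3 zeros):
  + (-2) · M_11   where M_11 = det([-5 3 3; -4 -1 0; -1 2 -2]) = -61
det = (+1)·(-2)·(-61) = 122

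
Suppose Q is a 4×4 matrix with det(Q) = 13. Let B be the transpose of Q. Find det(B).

13

det(Qᵀ) = det(Q).
det(B) = (1)·(13) = 13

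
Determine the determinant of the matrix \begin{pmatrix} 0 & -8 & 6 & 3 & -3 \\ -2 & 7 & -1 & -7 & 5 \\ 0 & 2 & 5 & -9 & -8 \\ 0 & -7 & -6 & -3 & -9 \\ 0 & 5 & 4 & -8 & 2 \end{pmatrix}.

Expand along column 1 (it has 4 zeros):
  − (-2) · M_21   where M_21 = det([-8 6 3 -3; 2 5 -9 -8; -7 -6 -3 -9; 5 4 -8 2]) = 6774
det = (-1)·(-2)·(6774) = 13548

13548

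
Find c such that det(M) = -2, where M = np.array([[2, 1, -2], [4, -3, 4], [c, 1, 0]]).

Expanding along the column containing c, det(M) is linear in c: det(M) = (-2)·c + (-16).
Set (-2)·c + (-16) = -2  ⇒  (-2)·c = 14  ⇒  c = -7.

-7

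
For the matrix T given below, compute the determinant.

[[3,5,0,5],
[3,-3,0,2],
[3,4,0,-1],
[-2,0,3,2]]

Expand along column 3 (it has 3 zeros):
  − (3) · M_43   where M_43 = det([3 5 5; 3 -3 2; 3 4 -1]) = 135
det = (-1)·(3)·(135) = -405

The determinant is -405.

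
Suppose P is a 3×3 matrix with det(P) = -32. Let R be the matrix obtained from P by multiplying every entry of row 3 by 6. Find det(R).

Scaling one row by 6 multiplies the determinant by 6.
det(R) = (6)·(-32) = -192

|R| = -192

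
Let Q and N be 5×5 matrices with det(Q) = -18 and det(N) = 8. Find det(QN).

det(QN) = det(Q)·det(N) = (-18)·(8) = -144

det(QN) = -144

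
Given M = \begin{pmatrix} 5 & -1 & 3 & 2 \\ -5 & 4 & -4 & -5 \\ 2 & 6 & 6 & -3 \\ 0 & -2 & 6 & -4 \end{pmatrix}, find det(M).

|M| = -832

Expand along row 4 (it has 1 zero):
  + (-2) · M_42   where M_42 = det([5 3 2; -5 -4 -5; 2 6 -3]) = 91
  − (6) · M_43   where M_43 = det([5 -1 2; -5 4 -5; 2 6 -3]) = 39
  + (-4) · M_44   where M_44 = det([5 -1 3; -5 4 -4; 2 6 6]) = 104
det = (+1)·(-2)·(91) + (-1)·(6)·(39) + (+1)·(-4)·(104) = -832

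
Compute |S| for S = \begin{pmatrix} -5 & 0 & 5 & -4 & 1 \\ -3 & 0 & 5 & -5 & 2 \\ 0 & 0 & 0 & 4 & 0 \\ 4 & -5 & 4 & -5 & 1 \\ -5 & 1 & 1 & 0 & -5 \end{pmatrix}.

Expand along row 3 (it has 4 zeros):
  − (4) · M_34   where M_34 = det([-5 0 5 1; -3 0 5 2; 4 -5 4 1; -5 1 1 -5]) = 198
det = (-1)·(4)·(198) = -792

-792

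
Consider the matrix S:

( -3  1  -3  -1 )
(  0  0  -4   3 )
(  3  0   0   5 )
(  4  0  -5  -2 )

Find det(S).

The determinant is 149.

Expand along column 2 (it has 3 zeros):
  − (1) · M_12   where M_12 = det([0 -4 3; 3 0 5; 4 -5 -2]) = -149
det = (-1)·(1)·(-149) = 149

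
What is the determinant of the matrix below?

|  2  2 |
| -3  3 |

det = 2·3 − 2·(-3) = 6 − (-6) = 12

12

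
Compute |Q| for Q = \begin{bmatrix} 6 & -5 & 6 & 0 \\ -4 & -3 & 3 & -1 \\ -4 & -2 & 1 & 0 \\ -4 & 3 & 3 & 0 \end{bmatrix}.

Expand along column 4 (it has 3 zeros):
  + (-1) · M_24   where M_24 = det([6 -5 6; -4 -2 1; -4 3 3]) = -214
det = (+1)·(-1)·(-214) = 214

|Q| = 214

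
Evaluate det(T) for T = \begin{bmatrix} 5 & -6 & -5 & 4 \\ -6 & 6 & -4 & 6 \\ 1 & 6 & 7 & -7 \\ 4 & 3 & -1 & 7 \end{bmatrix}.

Expand along row 1:
  + (5) · M_11   where M_11 = det([6 -4 6; 6 7 -7; 3 -1 7]) = 342
  − (-6) · M_12   where M_12 = det([-6 -4 6; 1 7 -7; 4 -1 7]) = -286
  + (-5) · M_13   where M_13 = det([-6 6 6; 1 6 -7; 4 3 7]) = -714
  − (4) · M_14   where M_14 = det([-6 6 -4; 1 6 7; 4 3 -1]) = 420
det = (+1)·(5)·(342) + (-1)·(-6)·(-286) + (+1)·(-5)·(-714) + (-1)·(4)·(420) = 1884

1884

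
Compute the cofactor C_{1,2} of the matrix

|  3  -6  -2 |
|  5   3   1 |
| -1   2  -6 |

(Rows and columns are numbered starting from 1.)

Delete row 1 and column 2; the remaining 2×2 submatrix is [5 1; -1 -6].
Its determinant is 5·(-6) − 1·(-1) = -29.
The cofactor carries sign (−1)^(1+2) = −1, so C_{1,2} = −(-29) = 29.

29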